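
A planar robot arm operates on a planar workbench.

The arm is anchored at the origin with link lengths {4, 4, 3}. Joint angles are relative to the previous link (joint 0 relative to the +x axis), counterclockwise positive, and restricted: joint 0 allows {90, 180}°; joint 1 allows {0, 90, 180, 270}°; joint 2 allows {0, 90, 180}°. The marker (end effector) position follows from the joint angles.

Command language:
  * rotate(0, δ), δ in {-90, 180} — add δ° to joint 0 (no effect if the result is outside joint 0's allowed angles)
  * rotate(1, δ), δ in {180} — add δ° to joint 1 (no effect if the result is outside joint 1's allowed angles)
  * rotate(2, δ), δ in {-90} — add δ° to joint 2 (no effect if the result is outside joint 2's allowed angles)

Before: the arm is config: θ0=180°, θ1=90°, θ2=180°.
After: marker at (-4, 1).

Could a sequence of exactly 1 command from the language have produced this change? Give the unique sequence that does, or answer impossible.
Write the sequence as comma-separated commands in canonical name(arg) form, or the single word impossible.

from: config: θ0=180°, θ1=90°, θ2=180°
t=1 rotate(1, 180) ⇒ config: θ0=180°, θ1=270°, θ2=180°
no rival 1-sequence matches.

rotate(1, 180)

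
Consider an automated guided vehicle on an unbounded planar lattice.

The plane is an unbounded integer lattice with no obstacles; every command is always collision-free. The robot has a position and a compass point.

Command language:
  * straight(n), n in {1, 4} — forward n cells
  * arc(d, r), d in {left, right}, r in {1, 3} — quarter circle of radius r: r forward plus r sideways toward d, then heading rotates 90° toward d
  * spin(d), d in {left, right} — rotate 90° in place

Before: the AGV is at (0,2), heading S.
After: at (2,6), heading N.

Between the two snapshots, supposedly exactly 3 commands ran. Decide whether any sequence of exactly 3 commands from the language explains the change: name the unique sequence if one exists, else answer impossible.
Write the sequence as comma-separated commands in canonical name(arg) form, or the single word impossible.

arc(left, 1), arc(left, 1), straight(4)

key: running straight(4) before arc(left, 1) would end elsewhere — order is forced
start: at (0,2), heading S
step 1 (arc(left, 1)): at (1,1), heading E
step 2 (arc(left, 1)): at (2,2), heading N
step 3 (straight(4)): at (2,6), heading N
no rival 3-sequence matches.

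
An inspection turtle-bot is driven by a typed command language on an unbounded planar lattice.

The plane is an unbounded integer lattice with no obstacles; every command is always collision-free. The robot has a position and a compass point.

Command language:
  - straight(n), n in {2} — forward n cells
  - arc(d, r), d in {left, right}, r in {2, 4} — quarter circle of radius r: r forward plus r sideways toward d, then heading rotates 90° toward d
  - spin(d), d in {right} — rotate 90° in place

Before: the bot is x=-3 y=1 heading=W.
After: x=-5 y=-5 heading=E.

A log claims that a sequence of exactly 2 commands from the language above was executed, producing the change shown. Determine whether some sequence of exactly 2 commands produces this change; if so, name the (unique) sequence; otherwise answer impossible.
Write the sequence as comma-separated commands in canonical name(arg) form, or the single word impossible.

key: position moved to (-5,-5) AND the heading swung to E — translation plus rotation needed
t0: x=-3 y=1 heading=W
1. arc(left, 4) → x=-7 y=-3 heading=S
2. arc(left, 2) → x=-5 y=-5 heading=E
no other 2-command option fits: unique.

arc(left, 4), arc(left, 2)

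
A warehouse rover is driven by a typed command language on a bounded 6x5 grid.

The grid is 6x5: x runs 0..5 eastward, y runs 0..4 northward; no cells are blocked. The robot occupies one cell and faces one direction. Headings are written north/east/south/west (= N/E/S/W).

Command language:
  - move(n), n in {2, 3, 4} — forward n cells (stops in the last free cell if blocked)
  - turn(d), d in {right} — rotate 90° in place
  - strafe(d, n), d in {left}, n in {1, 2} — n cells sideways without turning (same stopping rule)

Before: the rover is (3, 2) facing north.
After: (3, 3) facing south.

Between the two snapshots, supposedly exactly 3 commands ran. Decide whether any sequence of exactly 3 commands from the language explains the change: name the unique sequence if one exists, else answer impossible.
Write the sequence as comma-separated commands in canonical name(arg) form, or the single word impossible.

key: position moved to (3,3) AND the heading swung to S — translation plus rotation needed
t0: (3, 2) facing north
step 1 (turn(right)): (3, 2) facing east
step 2 (strafe(left, 1)): (3, 3) facing east
step 3 (turn(right)): (3, 3) facing south
no other 3-command option fits: unique.

turn(right), strafe(left, 1), turn(right)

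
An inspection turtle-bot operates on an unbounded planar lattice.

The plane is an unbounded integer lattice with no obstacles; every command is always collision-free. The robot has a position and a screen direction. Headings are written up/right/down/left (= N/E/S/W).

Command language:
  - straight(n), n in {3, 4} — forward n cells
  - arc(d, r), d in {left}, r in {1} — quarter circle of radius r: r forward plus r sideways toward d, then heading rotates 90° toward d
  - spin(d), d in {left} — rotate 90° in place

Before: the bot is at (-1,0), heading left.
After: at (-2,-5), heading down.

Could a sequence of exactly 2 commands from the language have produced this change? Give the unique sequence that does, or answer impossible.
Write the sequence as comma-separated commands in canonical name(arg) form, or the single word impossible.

arc(left, 1), straight(4)

key: position moved to (-2,-5) AND the heading swung to S — translation plus rotation needed
t0: at (-1,0), heading left
[1] after arc(left, 1): at (-2,-1), heading down
[2] after straight(4): at (-2,-5), heading down
no rival 2-sequence matches.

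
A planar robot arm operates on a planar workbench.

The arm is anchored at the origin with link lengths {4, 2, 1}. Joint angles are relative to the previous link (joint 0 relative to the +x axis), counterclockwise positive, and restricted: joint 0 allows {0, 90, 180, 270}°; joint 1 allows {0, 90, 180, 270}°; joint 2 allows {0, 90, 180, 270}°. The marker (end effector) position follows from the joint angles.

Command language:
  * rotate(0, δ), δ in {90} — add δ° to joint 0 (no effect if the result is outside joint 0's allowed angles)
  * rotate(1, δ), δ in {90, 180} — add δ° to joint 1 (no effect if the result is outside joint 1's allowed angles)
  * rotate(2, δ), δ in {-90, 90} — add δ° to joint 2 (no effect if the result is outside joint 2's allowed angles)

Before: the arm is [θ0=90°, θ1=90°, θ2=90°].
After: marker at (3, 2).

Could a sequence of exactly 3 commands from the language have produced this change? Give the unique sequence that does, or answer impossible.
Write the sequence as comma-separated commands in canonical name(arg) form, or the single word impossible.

rotate(0, 90), rotate(0, 90), rotate(0, 90)

initial: [θ0=90°, θ1=90°, θ2=90°]
t=1 rotate(0, 90) ⇒ [θ0=180°, θ1=90°, θ2=90°]
t=2 rotate(0, 90) ⇒ [θ0=270°, θ1=90°, θ2=90°]
t=3 rotate(0, 90) ⇒ [θ0=0°, θ1=90°, θ2=90°]
no rival 3-sequence matches.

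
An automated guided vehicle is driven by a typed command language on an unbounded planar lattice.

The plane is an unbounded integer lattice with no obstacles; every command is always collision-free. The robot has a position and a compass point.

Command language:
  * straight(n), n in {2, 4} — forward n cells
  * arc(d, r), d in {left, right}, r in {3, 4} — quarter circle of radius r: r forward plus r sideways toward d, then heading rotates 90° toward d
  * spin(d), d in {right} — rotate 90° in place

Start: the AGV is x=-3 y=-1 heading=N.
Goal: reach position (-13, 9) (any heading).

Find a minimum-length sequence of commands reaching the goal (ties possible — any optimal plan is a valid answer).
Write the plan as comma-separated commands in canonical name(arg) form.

arc(left, 3), arc(right, 4), arc(left, 3)

initial: x=-3 y=-1 heading=N
step 1 (arc(left, 3)): x=-6 y=2 heading=W
step 2 (arc(right, 4)): x=-10 y=6 heading=N
step 3 (arc(left, 3)): x=-13 y=9 heading=W
nothing shorter than 3 reaches the goal.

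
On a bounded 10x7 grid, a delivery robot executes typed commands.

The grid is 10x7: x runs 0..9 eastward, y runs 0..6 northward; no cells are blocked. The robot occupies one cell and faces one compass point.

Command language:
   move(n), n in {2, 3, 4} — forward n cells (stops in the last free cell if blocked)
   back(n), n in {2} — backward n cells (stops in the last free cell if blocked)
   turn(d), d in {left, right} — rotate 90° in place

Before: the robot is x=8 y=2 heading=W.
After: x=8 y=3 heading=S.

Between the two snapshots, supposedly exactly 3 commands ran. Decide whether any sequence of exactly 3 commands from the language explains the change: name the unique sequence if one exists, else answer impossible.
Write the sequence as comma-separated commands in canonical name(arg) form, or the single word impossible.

all 216 sequences checked — none match.

impossible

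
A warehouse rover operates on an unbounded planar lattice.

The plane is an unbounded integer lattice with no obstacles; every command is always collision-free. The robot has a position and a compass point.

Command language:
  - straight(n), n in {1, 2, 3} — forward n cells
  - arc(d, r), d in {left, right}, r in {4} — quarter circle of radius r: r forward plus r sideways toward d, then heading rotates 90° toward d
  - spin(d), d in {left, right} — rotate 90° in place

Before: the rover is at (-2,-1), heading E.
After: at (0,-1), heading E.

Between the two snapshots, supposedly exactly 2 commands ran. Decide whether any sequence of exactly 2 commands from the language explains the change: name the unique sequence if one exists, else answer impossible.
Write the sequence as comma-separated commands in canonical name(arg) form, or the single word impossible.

key: still facing E at the end — nothing in the sequence rotates
begin: at (-2,-1), heading E
[1] after straight(1): at (-1,-1), heading E
[2] after straight(1): at (0,-1), heading E
all 49 alternatives checked — unique.

straight(1), straight(1)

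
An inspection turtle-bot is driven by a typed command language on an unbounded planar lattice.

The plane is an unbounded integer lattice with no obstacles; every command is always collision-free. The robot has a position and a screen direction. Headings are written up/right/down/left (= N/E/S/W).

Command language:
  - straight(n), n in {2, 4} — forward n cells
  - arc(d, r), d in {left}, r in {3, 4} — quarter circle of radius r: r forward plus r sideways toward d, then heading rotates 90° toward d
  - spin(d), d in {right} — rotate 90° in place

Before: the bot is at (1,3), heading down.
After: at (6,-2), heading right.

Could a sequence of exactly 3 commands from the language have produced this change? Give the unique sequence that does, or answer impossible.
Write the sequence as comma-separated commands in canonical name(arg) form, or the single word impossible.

key: position moved to (6,-2) AND the heading swung to E — translation plus rotation needed
begin: at (1,3), heading down
step 1 (straight(2)): at (1,1), heading down
step 2 (arc(left, 3)): at (4,-2), heading right
step 3 (straight(2)): at (6,-2), heading right
no rival 3-sequence matches.

straight(2), arc(left, 3), straight(2)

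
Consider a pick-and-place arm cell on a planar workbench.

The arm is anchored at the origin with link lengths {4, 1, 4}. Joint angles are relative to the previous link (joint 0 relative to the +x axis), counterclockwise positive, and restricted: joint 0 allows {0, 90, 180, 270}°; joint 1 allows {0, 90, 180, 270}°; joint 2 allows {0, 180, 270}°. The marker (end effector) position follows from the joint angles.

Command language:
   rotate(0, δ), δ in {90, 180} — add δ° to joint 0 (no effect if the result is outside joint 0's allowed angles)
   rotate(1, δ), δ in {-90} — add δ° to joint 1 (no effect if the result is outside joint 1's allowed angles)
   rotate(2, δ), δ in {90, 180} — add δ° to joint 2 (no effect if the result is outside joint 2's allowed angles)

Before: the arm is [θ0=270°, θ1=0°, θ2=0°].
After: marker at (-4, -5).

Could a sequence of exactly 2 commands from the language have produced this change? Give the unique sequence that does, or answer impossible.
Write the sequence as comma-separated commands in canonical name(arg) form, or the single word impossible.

key: running rotate(2, 90) before rotate(2, 180) would end elsewhere — order is forced
start: [θ0=270°, θ1=0°, θ2=0°]
1. rotate(2, 180) → [θ0=270°, θ1=0°, θ2=180°]
2. rotate(2, 90) → [θ0=270°, θ1=0°, θ2=270°]
no rival 2-sequence matches.

rotate(2, 180), rotate(2, 90)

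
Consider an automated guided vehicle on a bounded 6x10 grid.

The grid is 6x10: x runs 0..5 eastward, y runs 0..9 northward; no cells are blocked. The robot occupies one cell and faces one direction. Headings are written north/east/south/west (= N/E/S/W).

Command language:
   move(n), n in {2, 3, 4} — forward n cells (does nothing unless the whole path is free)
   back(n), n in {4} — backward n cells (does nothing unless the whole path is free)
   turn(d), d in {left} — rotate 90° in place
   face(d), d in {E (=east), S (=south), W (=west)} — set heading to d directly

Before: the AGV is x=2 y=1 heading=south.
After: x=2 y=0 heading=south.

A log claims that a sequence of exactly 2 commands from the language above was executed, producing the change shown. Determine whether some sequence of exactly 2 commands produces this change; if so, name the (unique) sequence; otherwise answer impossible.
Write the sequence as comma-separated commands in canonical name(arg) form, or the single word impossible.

impossible

no 2-step route produces this change.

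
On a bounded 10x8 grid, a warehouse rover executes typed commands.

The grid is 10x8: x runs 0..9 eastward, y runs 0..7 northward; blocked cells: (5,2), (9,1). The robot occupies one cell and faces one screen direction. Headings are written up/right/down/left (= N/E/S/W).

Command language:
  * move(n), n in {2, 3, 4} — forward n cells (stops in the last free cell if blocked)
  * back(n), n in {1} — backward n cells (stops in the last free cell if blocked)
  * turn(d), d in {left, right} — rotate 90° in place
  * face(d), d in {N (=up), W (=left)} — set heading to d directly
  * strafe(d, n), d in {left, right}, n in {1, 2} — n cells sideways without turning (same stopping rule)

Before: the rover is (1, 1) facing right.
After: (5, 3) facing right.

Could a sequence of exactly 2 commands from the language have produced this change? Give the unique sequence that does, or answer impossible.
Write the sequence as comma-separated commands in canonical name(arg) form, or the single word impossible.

key: still facing E at the end — nothing in the sequence rotates
t0: (1, 1) facing right
t=1 strafe(left, 2) ⇒ (1, 3) facing right
t=2 move(4) ⇒ (5, 3) facing right
no other 2-command option fits: unique.

strafe(left, 2), move(4)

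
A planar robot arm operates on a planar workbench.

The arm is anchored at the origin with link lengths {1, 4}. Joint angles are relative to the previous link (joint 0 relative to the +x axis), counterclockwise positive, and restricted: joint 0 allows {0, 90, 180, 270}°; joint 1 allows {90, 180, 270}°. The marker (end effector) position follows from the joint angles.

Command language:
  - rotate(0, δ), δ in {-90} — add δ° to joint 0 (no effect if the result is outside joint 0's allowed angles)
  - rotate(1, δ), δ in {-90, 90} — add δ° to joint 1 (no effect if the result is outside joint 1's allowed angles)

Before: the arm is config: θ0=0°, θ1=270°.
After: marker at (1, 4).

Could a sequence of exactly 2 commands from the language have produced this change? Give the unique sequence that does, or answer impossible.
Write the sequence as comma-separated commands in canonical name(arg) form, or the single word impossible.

start: config: θ0=0°, θ1=270°
1. rotate(1, -90) → config: θ0=0°, θ1=180°
2. rotate(1, -90) → config: θ0=0°, θ1=90°
no other 2-command option fits: unique.

rotate(1, -90), rotate(1, -90)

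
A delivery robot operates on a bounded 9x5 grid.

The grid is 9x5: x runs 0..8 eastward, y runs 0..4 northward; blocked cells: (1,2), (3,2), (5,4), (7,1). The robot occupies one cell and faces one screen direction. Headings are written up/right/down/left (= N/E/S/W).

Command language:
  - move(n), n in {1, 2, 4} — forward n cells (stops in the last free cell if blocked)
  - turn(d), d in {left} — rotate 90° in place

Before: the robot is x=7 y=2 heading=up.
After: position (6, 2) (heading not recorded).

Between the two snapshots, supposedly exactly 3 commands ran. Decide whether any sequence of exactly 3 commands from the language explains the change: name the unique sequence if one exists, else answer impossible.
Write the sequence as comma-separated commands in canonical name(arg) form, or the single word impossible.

t0: x=7 y=2 heading=up
t=1 turn(left) ⇒ x=7 y=2 heading=left
t=2 move(1) ⇒ x=6 y=2 heading=left
t=3 turn(left) ⇒ x=6 y=2 heading=down
no other 3-command option fits: unique.

turn(left), move(1), turn(left)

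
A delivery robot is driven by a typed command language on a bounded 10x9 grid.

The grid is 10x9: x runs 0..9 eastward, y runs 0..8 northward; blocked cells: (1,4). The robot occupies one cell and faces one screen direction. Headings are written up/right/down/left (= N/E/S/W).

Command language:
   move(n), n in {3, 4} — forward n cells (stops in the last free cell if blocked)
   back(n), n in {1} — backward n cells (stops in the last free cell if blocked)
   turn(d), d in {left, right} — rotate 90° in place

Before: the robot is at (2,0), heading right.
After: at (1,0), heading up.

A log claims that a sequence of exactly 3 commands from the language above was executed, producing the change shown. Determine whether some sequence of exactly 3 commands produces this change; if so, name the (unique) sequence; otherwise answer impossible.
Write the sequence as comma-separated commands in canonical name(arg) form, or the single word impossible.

key: the second back(1) runs into the grid edge before its full distance
begin: at (2,0), heading right
[1] after back(1): at (1,0), heading right
[2] after turn(left): at (1,0), heading up
[3] after back(1): at (1,0), heading up
all 125 alternatives checked — unique.

back(1), turn(left), back(1)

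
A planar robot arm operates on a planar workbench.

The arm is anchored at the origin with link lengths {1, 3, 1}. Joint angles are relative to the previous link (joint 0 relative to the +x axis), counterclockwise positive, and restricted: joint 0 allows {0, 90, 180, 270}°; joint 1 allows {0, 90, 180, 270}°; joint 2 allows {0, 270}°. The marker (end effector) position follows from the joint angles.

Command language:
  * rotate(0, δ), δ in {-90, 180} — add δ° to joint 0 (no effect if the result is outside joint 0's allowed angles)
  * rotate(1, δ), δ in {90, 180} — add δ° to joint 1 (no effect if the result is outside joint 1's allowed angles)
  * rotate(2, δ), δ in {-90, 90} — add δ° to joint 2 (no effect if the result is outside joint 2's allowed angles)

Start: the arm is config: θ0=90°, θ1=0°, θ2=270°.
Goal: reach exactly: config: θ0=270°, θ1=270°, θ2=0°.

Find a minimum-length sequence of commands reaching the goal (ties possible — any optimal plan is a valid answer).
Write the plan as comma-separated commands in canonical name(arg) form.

initial: config: θ0=90°, θ1=0°, θ2=270°
1. rotate(2, 90) → config: θ0=90°, θ1=0°, θ2=0°
2. rotate(1, 90) → config: θ0=90°, θ1=90°, θ2=0°
3. rotate(0, 180) → config: θ0=270°, θ1=90°, θ2=0°
4. rotate(1, 180) → config: θ0=270°, θ1=270°, θ2=0°
nothing shorter than 4 reaches the goal.

rotate(2, 90), rotate(1, 90), rotate(0, 180), rotate(1, 180)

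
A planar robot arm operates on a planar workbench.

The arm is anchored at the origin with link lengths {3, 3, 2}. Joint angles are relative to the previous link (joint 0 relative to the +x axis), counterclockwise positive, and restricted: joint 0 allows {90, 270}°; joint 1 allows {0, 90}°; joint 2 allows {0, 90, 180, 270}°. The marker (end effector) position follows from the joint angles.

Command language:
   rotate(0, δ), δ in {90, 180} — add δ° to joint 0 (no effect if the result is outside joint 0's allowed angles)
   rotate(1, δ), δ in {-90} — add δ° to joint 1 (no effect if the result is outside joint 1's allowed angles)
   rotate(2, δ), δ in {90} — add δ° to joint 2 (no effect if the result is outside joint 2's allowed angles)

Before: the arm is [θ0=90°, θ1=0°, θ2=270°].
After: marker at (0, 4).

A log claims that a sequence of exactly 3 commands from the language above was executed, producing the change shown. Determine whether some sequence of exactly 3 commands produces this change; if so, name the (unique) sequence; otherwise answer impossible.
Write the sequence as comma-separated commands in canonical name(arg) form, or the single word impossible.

rotate(2, 90), rotate(2, 90), rotate(2, 90)

t0: [θ0=90°, θ1=0°, θ2=270°]
step 1 (rotate(2, 90)): [θ0=90°, θ1=0°, θ2=0°]
step 2 (rotate(2, 90)): [θ0=90°, θ1=0°, θ2=90°]
step 3 (rotate(2, 90)): [θ0=90°, θ1=0°, θ2=180°]
no other 3-command option fits: unique.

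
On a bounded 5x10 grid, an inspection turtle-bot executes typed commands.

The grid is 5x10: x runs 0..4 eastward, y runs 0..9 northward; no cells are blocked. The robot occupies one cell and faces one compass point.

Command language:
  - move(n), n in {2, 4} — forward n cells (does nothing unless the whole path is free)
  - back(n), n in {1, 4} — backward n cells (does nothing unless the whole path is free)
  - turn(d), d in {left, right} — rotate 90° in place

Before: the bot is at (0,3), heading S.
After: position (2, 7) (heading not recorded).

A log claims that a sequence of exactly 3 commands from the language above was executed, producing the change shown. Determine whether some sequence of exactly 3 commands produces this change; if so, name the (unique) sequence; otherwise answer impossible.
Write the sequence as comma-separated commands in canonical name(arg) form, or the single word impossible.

key: order matters: swapping back(4) and move(2) lands elsewhere
start: at (0,3), heading S
1. back(4) → at (0,7), heading S
2. turn(left) → at (0,7), heading E
3. move(2) → at (2,7), heading E
all 216 alternatives checked — unique.

back(4), turn(left), move(2)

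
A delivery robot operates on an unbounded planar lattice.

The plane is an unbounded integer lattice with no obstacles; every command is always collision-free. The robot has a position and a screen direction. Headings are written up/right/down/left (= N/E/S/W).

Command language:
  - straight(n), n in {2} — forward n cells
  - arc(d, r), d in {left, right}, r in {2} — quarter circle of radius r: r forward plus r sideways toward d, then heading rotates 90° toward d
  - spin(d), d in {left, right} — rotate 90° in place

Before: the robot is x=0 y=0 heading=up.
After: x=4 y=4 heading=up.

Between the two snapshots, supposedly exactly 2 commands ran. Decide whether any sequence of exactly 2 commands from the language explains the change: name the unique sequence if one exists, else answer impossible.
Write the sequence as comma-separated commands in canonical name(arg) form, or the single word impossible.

key: heading stays N — rotations cancel among the 2 commands
from: x=0 y=0 heading=up
[1] after arc(right, 2): x=2 y=2 heading=right
[2] after arc(left, 2): x=4 y=4 heading=up
no rival 2-sequence matches.

arc(right, 2), arc(left, 2)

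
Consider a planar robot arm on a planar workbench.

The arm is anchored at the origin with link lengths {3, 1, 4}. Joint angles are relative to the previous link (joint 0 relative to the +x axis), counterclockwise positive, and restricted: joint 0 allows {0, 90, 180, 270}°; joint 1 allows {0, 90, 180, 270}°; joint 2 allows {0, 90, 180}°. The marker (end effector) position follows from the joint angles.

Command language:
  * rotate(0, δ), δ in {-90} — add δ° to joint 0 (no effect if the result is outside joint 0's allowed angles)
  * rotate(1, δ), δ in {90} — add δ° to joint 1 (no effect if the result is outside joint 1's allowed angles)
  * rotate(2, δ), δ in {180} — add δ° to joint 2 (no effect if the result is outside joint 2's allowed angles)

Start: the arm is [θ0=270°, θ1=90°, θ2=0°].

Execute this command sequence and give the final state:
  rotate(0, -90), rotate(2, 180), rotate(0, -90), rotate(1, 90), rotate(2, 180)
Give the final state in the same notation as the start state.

initial: [θ0=270°, θ1=90°, θ2=0°]
t=1 rotate(0, -90) ⇒ [θ0=180°, θ1=90°, θ2=0°]
t=2 rotate(2, 180) ⇒ [θ0=180°, θ1=90°, θ2=180°]
t=3 rotate(0, -90) ⇒ [θ0=90°, θ1=90°, θ2=180°]
t=4 rotate(1, 90) ⇒ [θ0=90°, θ1=180°, θ2=180°]
t=5 rotate(2, 180) ⇒ [θ0=90°, θ1=180°, θ2=0°]

[θ0=90°, θ1=180°, θ2=0°]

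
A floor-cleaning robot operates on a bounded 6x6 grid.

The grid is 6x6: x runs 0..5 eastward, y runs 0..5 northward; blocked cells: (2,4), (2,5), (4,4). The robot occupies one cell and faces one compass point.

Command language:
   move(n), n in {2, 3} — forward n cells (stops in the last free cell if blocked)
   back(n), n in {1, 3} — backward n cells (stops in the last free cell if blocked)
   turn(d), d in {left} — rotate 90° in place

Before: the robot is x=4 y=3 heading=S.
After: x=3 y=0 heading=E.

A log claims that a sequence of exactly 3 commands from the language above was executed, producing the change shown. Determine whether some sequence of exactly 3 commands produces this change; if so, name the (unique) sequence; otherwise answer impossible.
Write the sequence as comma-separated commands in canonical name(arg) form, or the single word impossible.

move(3), turn(left), back(1)

key: running back(1) before move(3) would end elsewhere — order is forced
start: x=4 y=3 heading=S
1. move(3) → x=4 y=0 heading=S
2. turn(left) → x=4 y=0 heading=E
3. back(1) → x=3 y=0 heading=E
no other 3-command option fits: unique.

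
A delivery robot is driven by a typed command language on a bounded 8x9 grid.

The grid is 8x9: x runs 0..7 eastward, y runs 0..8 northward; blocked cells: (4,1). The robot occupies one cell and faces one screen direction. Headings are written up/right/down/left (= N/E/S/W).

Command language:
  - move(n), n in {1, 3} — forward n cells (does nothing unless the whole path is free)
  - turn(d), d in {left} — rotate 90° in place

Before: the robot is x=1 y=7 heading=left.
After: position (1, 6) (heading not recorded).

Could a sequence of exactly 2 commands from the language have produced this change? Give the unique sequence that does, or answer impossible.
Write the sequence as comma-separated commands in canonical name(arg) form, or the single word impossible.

key: order matters: swapping turn(left) and move(1) lands elsewhere
t0: x=1 y=7 heading=left
1. turn(left) → x=1 y=7 heading=down
2. move(1) → x=1 y=6 heading=down
uniquely the one of 9 2-step routes that fits.

turn(left), move(1)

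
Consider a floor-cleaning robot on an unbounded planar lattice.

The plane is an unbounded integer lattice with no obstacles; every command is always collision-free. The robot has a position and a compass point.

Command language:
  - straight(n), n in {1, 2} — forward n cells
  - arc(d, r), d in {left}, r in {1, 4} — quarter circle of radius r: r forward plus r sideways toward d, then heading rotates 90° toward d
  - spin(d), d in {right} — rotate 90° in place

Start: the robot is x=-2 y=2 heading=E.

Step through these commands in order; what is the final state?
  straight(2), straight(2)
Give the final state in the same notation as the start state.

x=2 y=2 heading=E

initial: x=-2 y=2 heading=E
t=1 straight(2) ⇒ x=0 y=2 heading=E
t=2 straight(2) ⇒ x=2 y=2 heading=E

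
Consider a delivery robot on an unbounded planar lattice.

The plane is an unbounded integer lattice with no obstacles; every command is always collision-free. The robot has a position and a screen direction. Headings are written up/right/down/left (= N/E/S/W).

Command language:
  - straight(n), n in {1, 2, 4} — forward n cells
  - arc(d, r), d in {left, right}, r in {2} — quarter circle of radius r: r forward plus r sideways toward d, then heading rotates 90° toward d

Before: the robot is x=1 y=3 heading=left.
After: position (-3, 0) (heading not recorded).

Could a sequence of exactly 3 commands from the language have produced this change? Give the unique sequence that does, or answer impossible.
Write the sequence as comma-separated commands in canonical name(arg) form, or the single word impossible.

key: running straight(1) before straight(2) would end elsewhere — order is forced
t0: x=1 y=3 heading=left
t=1 straight(2) ⇒ x=-1 y=3 heading=left
t=2 arc(left, 2) ⇒ x=-3 y=1 heading=down
t=3 straight(1) ⇒ x=-3 y=0 heading=down
uniquely the one of 125 3-step routes that fits.

straight(2), arc(left, 2), straight(1)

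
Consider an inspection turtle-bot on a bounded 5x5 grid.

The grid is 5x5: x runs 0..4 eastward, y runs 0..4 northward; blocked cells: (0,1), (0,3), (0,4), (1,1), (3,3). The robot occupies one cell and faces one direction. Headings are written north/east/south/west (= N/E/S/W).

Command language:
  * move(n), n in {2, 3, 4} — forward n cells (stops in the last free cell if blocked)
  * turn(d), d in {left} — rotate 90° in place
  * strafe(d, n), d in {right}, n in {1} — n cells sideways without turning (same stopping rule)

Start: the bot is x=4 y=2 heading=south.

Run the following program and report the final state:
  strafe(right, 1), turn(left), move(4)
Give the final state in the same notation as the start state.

x=4 y=2 heading=east

begin: x=4 y=2 heading=south
step 1 (strafe(right, 1)): x=3 y=2 heading=south
step 2 (turn(left)): x=3 y=2 heading=east
step 3 (move(4)): x=4 y=2 heading=east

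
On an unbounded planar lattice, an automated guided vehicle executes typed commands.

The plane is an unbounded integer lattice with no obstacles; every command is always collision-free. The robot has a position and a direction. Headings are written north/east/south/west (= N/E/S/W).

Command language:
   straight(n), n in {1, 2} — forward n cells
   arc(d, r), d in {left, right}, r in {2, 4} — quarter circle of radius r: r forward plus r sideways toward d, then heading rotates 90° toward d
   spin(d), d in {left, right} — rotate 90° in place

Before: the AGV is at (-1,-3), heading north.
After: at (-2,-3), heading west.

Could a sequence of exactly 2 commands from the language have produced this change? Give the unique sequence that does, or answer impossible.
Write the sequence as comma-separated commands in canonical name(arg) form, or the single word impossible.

spin(left), straight(1)

key: order matters: swapping spin(left) and straight(1) lands elsewhere
start: at (-1,-3), heading north
step 1 (spin(left)): at (-1,-3), heading west
step 2 (straight(1)): at (-2,-3), heading west
all 64 alternatives checked — unique.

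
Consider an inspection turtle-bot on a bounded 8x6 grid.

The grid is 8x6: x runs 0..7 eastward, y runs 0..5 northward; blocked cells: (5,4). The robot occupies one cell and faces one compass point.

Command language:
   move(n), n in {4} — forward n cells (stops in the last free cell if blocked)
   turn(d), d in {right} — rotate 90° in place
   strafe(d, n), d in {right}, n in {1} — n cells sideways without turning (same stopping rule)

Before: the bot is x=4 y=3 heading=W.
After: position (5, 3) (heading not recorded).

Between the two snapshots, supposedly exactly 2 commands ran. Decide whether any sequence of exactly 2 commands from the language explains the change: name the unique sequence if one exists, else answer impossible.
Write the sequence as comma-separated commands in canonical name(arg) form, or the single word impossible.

turn(right), strafe(right, 1)

key: running strafe(right, 1) before turn(right) would end elsewhere — order is forced
from: x=4 y=3 heading=W
1. turn(right) → x=4 y=3 heading=N
2. strafe(right, 1) → x=5 y=3 heading=N
no rival 2-sequence matches.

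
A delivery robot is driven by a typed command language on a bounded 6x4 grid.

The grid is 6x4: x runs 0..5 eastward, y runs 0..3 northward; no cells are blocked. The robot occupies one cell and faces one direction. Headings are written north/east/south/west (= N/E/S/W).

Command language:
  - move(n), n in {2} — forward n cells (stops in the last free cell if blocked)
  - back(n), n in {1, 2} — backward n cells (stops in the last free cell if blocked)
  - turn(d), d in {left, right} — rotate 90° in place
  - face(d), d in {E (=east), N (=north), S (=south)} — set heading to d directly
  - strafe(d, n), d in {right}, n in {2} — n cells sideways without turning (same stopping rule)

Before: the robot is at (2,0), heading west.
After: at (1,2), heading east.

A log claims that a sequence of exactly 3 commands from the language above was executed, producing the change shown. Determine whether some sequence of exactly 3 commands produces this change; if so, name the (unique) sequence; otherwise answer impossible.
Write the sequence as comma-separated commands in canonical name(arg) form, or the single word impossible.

strafe(right, 2), face(E), back(1)

key: running back(1) before strafe(right, 2) would end elsewhere — order is forced
start: at (2,0), heading west
[1] after strafe(right, 2): at (2,2), heading west
[2] after face(E): at (2,2), heading east
[3] after back(1): at (1,2), heading east
uniquely the one of 729 3-step routes that fits.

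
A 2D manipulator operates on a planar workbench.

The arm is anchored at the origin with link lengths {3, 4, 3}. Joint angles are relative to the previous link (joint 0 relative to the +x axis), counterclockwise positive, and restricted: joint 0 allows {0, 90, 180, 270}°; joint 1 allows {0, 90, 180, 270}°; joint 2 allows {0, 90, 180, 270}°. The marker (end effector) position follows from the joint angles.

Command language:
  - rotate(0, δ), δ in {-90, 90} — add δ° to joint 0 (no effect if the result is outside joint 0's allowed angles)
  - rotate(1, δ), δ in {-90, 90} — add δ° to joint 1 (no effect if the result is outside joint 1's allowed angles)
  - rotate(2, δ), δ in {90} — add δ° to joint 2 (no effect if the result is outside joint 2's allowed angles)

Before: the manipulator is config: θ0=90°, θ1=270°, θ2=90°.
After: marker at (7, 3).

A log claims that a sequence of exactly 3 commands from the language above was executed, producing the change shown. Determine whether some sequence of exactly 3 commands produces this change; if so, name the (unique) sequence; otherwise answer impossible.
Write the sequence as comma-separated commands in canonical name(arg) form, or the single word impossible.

rotate(2, 90), rotate(2, 90), rotate(2, 90)

t0: config: θ0=90°, θ1=270°, θ2=90°
1. rotate(2, 90) → config: θ0=90°, θ1=270°, θ2=180°
2. rotate(2, 90) → config: θ0=90°, θ1=270°, θ2=270°
3. rotate(2, 90) → config: θ0=90°, θ1=270°, θ2=0°
no other 3-command option fits: unique.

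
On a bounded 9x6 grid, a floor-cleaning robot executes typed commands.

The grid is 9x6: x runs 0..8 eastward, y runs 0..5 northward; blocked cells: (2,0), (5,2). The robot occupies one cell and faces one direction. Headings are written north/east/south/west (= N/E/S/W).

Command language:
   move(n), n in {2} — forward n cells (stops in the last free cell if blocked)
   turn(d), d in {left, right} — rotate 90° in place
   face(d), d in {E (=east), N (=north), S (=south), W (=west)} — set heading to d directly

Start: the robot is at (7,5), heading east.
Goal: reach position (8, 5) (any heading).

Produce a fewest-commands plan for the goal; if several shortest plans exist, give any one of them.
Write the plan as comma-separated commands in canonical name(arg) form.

begin: at (7,5), heading east
step 1 (move(2)): at (8,5), heading east
minimal: 1 command(s), checked below 1.

move(2)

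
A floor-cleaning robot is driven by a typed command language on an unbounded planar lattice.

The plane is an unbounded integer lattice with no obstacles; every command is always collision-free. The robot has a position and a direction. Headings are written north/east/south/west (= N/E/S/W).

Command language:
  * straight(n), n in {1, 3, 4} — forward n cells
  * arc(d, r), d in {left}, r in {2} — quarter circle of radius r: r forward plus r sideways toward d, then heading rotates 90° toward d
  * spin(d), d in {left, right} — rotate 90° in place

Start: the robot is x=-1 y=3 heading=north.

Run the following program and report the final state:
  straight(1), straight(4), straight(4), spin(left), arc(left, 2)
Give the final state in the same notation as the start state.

x=-3 y=10 heading=south

begin: x=-1 y=3 heading=north
step 1 (straight(1)): x=-1 y=4 heading=north
step 2 (straight(4)): x=-1 y=8 heading=north
step 3 (straight(4)): x=-1 y=12 heading=north
step 4 (spin(left)): x=-1 y=12 heading=west
step 5 (arc(left, 2)): x=-3 y=10 heading=south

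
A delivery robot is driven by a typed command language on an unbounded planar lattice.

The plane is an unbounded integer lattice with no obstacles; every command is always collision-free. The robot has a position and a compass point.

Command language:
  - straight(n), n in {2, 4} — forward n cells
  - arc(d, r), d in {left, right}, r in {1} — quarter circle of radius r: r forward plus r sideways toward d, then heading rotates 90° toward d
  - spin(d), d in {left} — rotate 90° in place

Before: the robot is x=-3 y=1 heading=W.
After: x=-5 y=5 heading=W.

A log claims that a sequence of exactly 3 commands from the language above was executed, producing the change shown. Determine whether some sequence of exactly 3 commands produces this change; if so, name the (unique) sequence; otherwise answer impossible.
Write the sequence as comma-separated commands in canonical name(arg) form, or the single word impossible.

key: running arc(left, 1) before arc(right, 1) would end elsewhere — order is forced
initial: x=-3 y=1 heading=W
1. arc(right, 1) → x=-4 y=2 heading=N
2. straight(2) → x=-4 y=4 heading=N
3. arc(left, 1) → x=-5 y=5 heading=W
no rival 3-sequence matches.

arc(right, 1), straight(2), arc(left, 1)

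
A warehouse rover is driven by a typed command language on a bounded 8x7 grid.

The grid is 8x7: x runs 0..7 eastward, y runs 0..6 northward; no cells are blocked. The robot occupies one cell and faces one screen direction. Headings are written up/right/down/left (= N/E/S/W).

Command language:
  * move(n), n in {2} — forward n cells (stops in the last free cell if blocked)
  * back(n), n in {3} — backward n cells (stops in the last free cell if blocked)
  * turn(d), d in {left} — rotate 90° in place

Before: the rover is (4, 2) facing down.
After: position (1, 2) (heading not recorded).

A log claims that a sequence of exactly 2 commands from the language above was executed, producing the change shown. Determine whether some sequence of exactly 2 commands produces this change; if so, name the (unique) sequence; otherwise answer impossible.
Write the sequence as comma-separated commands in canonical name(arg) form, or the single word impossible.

turn(left), back(3)

key: running back(3) before turn(left) would end elsewhere — order is forced
start: (4, 2) facing down
[1] after turn(left): (4, 2) facing right
[2] after back(3): (1, 2) facing right
uniquely the one of 9 2-step routes that fits.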